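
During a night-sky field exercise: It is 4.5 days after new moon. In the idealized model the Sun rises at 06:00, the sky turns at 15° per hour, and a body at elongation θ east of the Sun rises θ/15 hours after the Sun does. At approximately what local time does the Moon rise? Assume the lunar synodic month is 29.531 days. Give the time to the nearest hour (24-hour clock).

10:00

Phase angle: θ = 360°·(4.5 d)/(29.531 d) = 54.9°.
The Moon trails the Sun by θ/15 = 54.9/15 ≈ 3.66 hours.
06:00 + 3.66 h ≈ 09:39 → 10:00 to the nearest hour.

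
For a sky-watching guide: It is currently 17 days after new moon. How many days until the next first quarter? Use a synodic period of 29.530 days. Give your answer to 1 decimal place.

First quarter occurs at elongation 90°, i.e. at age 29.530 × 90/360 = 7.383 d.
This lunation's first quarter (7.383 d) has passed, so add one period: 36.913 − 17 = 19.913 days.

19.9 days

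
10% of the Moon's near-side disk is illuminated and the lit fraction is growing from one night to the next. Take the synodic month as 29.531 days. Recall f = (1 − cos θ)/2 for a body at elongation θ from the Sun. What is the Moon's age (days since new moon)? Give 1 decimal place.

3.0 days

cos θ = 1 − 2f = 0.800, giving a principal value of 36.9°.
The Moon is waxing (0°–180°), so θ = 36.9° directly.
That fraction of the synodic month is 36.9/360 × 29.531 d ≈ 3.02 d.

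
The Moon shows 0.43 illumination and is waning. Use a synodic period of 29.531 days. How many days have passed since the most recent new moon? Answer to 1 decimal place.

cos θ = 1 − 2f = 0.140, giving a principal value of 82.0°.
Waning ⇒ past full, so θ = 360° − 82.0° = 278.0°.
That fraction of the synodic month is 278.0/360 × 29.531 d ≈ 22.81 d.

22.8 days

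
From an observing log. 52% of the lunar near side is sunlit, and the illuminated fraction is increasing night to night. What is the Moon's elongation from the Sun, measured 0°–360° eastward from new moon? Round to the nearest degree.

From f = (1 − cos θ)/2: cos θ = 1 − 2×0.52 = -0.040; arccos → 92.3°.
The Moon is waxing (0°–180°), so θ = 92.3° directly.

92°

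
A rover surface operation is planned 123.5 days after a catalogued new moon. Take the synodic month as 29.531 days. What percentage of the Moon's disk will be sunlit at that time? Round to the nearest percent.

123.5/29.531 = 4.182 lunations, so 4 complete cycles and 5.38 d into the next.
Elongation θ = 360° × 5.38/29.531 ≈ 65.5°.
Illuminated fraction = (1 − cos 65.5°)/2 = (1 − 0.414)/2 ≈ 0.293, so 29%.

29%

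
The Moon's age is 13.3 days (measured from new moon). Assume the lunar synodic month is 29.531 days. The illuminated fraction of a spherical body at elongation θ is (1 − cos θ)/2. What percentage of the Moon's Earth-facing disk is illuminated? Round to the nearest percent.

98%

Elongation θ = 360° × 13.3/29.531 ≈ 162.1°.
Illuminated fraction = (1 − cos 162.1°)/2 = (1 − (-0.952))/2 ≈ 0.976, so 98%.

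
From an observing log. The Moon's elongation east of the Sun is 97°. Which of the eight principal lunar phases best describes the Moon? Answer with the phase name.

first quarter

97° lies in the first quarter sector of the 8-phase cycle.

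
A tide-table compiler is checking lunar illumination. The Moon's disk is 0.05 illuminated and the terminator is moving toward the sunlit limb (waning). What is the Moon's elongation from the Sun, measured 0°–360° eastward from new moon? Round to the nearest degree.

334°

Invert f = (1 − cos θ)/2 to get cos θ = 1 − 2(0.05) = 0.900, hence θ₀ = arccos 0.900 = 25.8°.
Since the Moon is past full (waning), take the reflex angle: θ = 360° − 25.8° = 334.2°.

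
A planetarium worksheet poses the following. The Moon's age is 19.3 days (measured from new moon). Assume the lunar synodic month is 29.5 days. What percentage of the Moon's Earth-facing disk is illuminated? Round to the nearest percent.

78%

Elongation θ = 360° × 19.3/29.5 ≈ 235.5°.
Illuminated fraction = (1 − cos 235.5°)/2 = (1 − (-0.566))/2 ≈ 0.783, so 78%.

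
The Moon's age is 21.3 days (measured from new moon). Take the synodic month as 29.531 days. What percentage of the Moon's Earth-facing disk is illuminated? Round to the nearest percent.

Phase angle: θ = 360°·(21.3 d)/(29.531 d) = 259.7°.
With cos θ = (-0.180), the lit fraction is (1 − (-0.180))/2 ≈ 0.590, so 59%.

59%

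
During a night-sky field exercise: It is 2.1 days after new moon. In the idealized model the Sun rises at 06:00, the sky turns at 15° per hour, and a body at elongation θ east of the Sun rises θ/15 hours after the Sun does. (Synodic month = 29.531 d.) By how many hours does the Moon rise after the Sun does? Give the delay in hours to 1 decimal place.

Elongation θ = 360° × 2.1/29.531 ≈ 25.6°.
The Moon trails the Sun by θ/15 = 25.6/15 ≈ 1.71 hours.
So the Moon rises 1.71 h after the Sun.

1.7 h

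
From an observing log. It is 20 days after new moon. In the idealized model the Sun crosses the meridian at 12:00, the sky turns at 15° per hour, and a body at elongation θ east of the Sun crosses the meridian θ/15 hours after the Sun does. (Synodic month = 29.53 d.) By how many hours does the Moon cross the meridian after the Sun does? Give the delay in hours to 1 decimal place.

Elongation θ = 360° × 20/29.53 ≈ 243.8°.
At 15° of sky rotation per hour, 243.8° corresponds to a 16.25 h lag.
So the Moon crosses the meridian 16.25 h after the Sun.

16.3 h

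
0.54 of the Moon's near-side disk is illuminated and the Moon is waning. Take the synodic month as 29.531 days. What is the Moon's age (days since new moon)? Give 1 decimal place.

21.8 days

Invert f = (1 − cos θ)/2 to get cos θ = 1 − 2(0.54) = -0.080, hence θ₀ = arccos -0.080 = 94.6°.
Waning ⇒ past full, so θ = 360° − 94.6° = 265.4°.
Age = 29.531 × 265.4°/360° ≈ 21.77 days.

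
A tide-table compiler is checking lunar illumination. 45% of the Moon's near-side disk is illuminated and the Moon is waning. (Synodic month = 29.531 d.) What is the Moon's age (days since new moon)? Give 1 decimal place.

From f = (1 − cos θ)/2: cos θ = 1 − 2×0.45 = 0.100; arccos → 84.3°.
A waning Moon lies in 180°–360°, so θ = 360° − 84.3° = 275.7°.
Age = 29.531 × 275.7°/360° ≈ 22.62 days.

22.6 days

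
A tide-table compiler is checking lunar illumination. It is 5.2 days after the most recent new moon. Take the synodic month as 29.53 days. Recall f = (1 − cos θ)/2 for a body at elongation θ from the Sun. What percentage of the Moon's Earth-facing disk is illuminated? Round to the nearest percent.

28%

Phase angle: θ = 360°·(5.2 d)/(29.53 d) = 63.4°.
Illuminated fraction = (1 − cos 63.4°)/2 = (1 − 0.448)/2 ≈ 0.276, so 28%.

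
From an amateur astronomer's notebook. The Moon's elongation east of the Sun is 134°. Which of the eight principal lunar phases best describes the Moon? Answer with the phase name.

waxing gibbous

134° lies in the waxing gibbous sector of the 8-phase cycle.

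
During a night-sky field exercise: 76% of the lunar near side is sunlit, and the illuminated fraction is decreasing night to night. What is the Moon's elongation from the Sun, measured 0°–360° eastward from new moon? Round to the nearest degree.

239°

Invert f = (1 − cos θ)/2 to get cos θ = 1 − 2(0.76) = -0.520, hence θ₀ = arccos -0.520 = 121.3°.
A waning Moon lies in 180°–360°, so θ = 360° − 121.3° = 238.7°.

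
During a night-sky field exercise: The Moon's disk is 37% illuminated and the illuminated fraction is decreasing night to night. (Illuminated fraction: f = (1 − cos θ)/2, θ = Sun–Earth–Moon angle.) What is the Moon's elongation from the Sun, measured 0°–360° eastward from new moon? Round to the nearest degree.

285°

From f = (1 − cos θ)/2: cos θ = 1 − 2×0.37 = 0.260; arccos → 74.9°.
A waning Moon lies in 180°–360°, so θ = 360° − 74.9° = 285.1°.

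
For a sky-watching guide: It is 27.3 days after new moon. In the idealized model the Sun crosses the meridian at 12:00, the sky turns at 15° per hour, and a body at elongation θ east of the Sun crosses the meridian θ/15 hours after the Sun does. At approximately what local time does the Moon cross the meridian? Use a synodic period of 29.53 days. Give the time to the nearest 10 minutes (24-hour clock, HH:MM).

10:10

Phase angle: θ = 360°·(27.3 d)/(29.53 d) = 332.8°.
Delay after the Sun = 332.8° / (15°/h) ≈ 22.19 h.
12:00 + 22.188 h ≈ 10:11 → 10:10 to the nearest ten minutes.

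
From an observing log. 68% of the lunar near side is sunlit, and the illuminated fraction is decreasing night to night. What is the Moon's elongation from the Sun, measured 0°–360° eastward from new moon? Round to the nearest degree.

From f = (1 − cos θ)/2: cos θ = 1 − 2×0.68 = -0.360; arccos → 111.1°.
Since the Moon is past full (waning), take the reflex angle: θ = 360° − 111.1° = 248.9°.

249°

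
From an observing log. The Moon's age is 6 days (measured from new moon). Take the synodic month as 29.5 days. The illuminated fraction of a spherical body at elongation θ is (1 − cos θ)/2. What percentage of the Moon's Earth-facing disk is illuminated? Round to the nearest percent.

Elongation θ = 360° × 6/29.5 ≈ 73.2°.
Illuminated fraction = (1 − cos 73.2°)/2 = (1 − 0.289)/2 ≈ 0.356, so 36%.

36%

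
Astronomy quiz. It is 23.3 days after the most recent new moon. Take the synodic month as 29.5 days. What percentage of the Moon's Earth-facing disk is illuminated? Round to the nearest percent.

Elongation θ = 360° × 23.3/29.5 ≈ 284.3°.
Illuminated fraction = (1 − cos 284.3°)/2 = (1 − 0.248)/2 ≈ 0.376, so 38%.

38%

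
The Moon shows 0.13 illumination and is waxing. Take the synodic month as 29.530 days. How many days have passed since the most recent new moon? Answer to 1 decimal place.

cos θ = 1 − 2f = 0.740, giving a principal value of 42.3°.
The Moon is waxing (0°–180°), so θ = 42.3° directly.
At 360°/29.530 d per day, 42.3° corresponds to 3.47 days.

3.5 days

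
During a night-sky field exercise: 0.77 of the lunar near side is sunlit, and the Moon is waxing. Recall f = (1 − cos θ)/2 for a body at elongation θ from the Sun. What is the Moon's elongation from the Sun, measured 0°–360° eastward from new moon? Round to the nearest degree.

123°

Invert f = (1 − cos θ)/2 to get cos θ = 1 − 2(0.77) = -0.540, hence θ₀ = arccos -0.540 = 122.7°.
The Moon is waxing (0°–180°), so θ = 122.7° directly.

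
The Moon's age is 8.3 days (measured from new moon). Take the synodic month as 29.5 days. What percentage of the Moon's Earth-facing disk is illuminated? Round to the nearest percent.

The Moon has covered 8.3/29.5 of its cycle, so θ ≈ 360° × 8.3/29.5 = 101.3°.
Illuminated fraction = (1 − cos 101.3°)/2 = (1 − (-0.196))/2 ≈ 0.598, so 60%.

60%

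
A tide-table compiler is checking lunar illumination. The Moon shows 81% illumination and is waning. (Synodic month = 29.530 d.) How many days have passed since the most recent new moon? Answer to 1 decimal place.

19.0 days

From f = (1 − cos θ)/2: cos θ = 1 − 2×0.81 = -0.620; arccos → 128.3°.
Since the Moon is past full (waning), take the reflex angle: θ = 360° − 128.3° = 231.7°.
At 360°/29.530 d per day, 231.7° corresponds to 19.00 days.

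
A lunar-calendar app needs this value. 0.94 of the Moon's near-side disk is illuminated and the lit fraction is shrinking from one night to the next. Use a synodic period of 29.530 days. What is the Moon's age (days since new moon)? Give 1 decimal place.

17.1 days

Invert f = (1 − cos θ)/2 to get cos θ = 1 − 2(0.94) = -0.880, hence θ₀ = arccos -0.880 = 151.6°.
Waning ⇒ past full, so θ = 360° − 151.6° = 208.4°.
Age = 29.530 × 208.4°/360° ≈ 17.09 days.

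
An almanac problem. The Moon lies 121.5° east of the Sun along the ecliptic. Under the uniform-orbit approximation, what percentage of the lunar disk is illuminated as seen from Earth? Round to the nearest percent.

cos 121.5° = (-0.522), so f = (1 − (-0.522))/2 = 0.761, i.e. 76%.

76%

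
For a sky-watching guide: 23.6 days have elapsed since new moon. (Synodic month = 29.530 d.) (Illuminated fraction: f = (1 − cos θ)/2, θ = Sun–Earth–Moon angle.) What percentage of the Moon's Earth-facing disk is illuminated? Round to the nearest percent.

35%

Elongation θ = 360° × 23.6/29.530 ≈ 287.7°.
With cos θ = 0.304, the lit fraction is (1 − 0.304)/2 ≈ 0.348, so 35%.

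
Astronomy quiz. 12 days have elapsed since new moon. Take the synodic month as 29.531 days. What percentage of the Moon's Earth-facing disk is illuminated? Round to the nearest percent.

Phase angle: θ = 360°·(12 d)/(29.531 d) = 146.3°.
With cos θ = (-0.832), the lit fraction is (1 − (-0.832))/2 ≈ 0.916, so 92%.

92%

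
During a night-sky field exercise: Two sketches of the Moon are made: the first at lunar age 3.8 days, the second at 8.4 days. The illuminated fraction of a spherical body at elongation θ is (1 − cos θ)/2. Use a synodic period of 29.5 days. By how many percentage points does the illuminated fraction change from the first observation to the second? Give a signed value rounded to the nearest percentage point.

+45 percentage points

First observation: θ = 360°·3.8/29.5 = 46.4°, so f = 0.155.
Second observation: θ = 102.5°, f = 0.608.
Δf = 0.608 − 0.155 = +0.453, i.e. +45 pp.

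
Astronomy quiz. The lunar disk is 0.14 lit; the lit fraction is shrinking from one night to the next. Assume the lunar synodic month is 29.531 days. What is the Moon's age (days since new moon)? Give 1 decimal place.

25.9 days

cos θ = 1 − 2f = 0.720, giving a principal value of 43.9°.
Since the Moon is past full (waning), take the reflex angle: θ = 360° − 43.9° = 316.1°.
Age = 29.531 × 316.1°/360° ≈ 25.93 days.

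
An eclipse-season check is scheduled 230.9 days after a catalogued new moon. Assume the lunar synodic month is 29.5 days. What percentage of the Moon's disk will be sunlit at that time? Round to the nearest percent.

230.9 d spans 7 complete synodic months (7 × 29.5 = 206.50 d) plus 24.40 d.
Phase angle: θ = 360°·(24.40 d)/(29.5 d) = 297.8°.
cos 297.8° = 0.466, so f = (1 − 0.466)/2 = 0.267, so 27%.

27%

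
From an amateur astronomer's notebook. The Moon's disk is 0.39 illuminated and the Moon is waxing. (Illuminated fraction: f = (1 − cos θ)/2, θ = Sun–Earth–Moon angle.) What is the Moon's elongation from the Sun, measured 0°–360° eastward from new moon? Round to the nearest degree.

77°

From f = (1 − cos θ)/2: cos θ = 1 − 2×0.39 = 0.220; arccos → 77.3°.
The Moon is waxing (0°–180°), so θ = 77.3° directly.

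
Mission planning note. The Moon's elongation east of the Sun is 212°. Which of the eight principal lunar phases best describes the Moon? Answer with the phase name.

The waning gibbous sector spans roughly 202°–248°; 212° falls inside it.

waning gibbous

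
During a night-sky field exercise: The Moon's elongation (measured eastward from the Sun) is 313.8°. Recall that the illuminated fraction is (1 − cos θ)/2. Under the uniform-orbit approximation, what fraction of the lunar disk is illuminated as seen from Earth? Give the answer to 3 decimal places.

0.154

f = (1 − cos 313.8°)/2 = (1 − 0.692)/2 ≈ 0.154.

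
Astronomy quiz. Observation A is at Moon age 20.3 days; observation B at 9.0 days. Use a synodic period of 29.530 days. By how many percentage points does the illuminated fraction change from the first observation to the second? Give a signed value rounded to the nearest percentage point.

θ₁ = 360° × 20.3/29.530 = 247.5°, f₁ = (1 − cos θ₁)/2 = 0.692.
θ₂ = 360° × 9.0/29.530 = 109.7°, f₂ = (1 − cos θ₂)/2 = 0.669.
Change = f₂ − f₁ = -0.023 → -2 percentage points.

-2 percentage points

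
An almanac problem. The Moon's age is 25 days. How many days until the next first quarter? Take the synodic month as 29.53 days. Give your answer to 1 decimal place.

11.9 days

First quarter is 0.25 of the way through the cycle: age 0.25 × 29.53 = 7.383 d.
Already past this cycle's first quarter; the next is at 7.383 + 29.53 = 36.913 d, so 36.913 − 25 = 11.913 days.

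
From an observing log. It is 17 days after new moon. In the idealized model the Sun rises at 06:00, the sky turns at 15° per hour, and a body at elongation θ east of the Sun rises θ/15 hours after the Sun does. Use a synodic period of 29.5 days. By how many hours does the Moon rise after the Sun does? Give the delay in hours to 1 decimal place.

13.8 h

Phase angle: θ = 360°·(17 d)/(29.5 d) = 207.5°.
At 15° of sky rotation per hour, 207.5° corresponds to a 13.83 h lag.
So the Moon rises 13.83 h after the Sun.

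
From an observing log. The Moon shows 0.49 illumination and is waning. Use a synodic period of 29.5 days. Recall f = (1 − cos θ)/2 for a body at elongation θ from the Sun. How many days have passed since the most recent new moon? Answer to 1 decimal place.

Invert f = (1 − cos θ)/2 to get cos θ = 1 − 2(0.49) = 0.020, hence θ₀ = arccos 0.020 = 88.9°.
Since the Moon is past full (waning), take the reflex angle: θ = 360° − 88.9° = 271.1°.
At 360°/29.5 d per day, 271.1° corresponds to 22.22 days.

22.2 days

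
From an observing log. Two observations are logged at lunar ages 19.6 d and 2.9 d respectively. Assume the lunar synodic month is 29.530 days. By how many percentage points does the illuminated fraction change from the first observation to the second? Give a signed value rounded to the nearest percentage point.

θ₁ = 360° × 19.6/29.530 = 238.9°, f₁ = (1 − cos θ₁)/2 = 0.758.
θ₂ = 360° × 2.9/29.530 = 35.4°, f₂ = (1 − cos θ₂)/2 = 0.092.
Change = f₂ − f₁ = -0.666 → -67 percentage points.

-67 percentage points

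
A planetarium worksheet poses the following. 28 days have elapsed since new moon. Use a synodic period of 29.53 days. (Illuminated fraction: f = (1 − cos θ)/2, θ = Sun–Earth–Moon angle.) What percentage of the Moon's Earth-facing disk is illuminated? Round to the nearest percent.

3%

Elongation θ = 360° × 28/29.53 ≈ 341.3°.
Illuminated fraction = (1 − cos 341.3°)/2 = (1 − 0.947)/2 ≈ 0.026, so 3%.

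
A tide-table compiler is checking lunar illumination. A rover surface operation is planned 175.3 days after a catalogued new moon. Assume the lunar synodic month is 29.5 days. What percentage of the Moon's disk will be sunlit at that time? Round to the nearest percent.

Reduce mod P: 175.3 − 5×29.5 = 27.80 d into the current lunation.
The Moon has covered 27.80/29.5 of its cycle, so θ ≈ 360° × 27.80/29.5 = 339.3°.
Illuminated fraction = (1 − cos 339.3°)/2 = (1 − 0.935)/2 ≈ 0.032, so 3%.

3%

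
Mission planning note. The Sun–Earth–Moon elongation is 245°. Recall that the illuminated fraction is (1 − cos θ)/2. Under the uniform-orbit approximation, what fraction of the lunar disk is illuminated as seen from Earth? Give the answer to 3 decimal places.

0.711

Half-versine of 245°: (1 − (-0.423))/2 = 0.711.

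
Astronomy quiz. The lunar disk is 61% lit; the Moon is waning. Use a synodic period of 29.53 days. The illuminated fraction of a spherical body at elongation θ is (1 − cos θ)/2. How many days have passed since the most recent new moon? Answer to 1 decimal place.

Invert f = (1 − cos θ)/2 to get cos θ = 1 − 2(0.61) = -0.220, hence θ₀ = arccos -0.220 = 102.7°.
A waning Moon lies in 180°–360°, so θ = 360° − 102.7° = 257.3°.
Age = 29.53 × 257.3°/360° ≈ 21.11 days.

21.1 days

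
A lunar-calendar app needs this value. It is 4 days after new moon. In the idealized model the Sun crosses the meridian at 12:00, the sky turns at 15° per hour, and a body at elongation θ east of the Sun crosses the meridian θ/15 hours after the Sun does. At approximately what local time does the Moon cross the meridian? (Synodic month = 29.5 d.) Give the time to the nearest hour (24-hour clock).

Phase angle: θ = 360°·(4 d)/(29.5 d) = 48.8°.
Delay after the Sun = 48.8° / (15°/h) ≈ 3.25 h.
12:00 + 3.25 h ≈ 15:15 → 15:00 to the nearest hour.

15:00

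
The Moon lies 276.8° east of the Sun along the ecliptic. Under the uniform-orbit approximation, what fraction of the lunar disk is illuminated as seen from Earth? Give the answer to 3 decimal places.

0.441

cos 276.8° = 0.118, so f = (1 − 0.118)/2 = 0.441.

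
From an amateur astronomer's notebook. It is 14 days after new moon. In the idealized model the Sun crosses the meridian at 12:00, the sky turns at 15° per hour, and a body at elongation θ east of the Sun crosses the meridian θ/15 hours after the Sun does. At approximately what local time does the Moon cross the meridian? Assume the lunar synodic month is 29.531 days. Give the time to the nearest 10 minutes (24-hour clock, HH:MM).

Phase angle: θ = 360°·(14 d)/(29.531 d) = 170.7°.
At 15° of sky rotation per hour, 170.7° corresponds to a 11.38 h lag.
12:00 + 11.378 h ≈ 23:23 → 23:20 to the nearest ten minutes.

23:20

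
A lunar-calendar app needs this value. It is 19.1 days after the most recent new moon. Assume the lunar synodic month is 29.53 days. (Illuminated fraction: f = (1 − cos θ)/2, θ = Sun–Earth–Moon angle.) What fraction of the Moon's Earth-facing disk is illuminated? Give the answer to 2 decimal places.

0.80

Phase angle: θ = 360°·(19.1 d)/(29.53 d) = 232.8°.
With cos θ = (-0.604), the lit fraction is (1 − (-0.604))/2 ≈ 0.802.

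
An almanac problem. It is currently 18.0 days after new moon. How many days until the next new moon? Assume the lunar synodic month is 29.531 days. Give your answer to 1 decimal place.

11.5 days

The next new moon completes the synodic month: 29.531 − 18.0 = 11.531 days.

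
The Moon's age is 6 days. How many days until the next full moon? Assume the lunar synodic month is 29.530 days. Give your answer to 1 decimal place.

8.8 days

Full moon is 0.5 of the way through the cycle: age 0.5 × 29.530 = 14.765 d.
So 8.765 days remain (14.765 − 6).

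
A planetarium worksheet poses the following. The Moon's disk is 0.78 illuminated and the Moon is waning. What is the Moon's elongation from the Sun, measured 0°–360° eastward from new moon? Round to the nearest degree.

Invert f = (1 − cos θ)/2 to get cos θ = 1 − 2(0.78) = -0.560, hence θ₀ = arccos -0.560 = 124.1°.
Since the Moon is past full (waning), take the reflex angle: θ = 360° − 124.1° = 235.9°.

236°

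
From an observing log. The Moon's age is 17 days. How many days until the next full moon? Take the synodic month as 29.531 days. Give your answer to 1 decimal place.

27.3 days

Full moon is 0.5 of the way through the cycle: age 0.5 × 29.531 = 14.765 d.
Already past this cycle's full moon; the next is at 14.765 + 29.531 = 44.296 d, so 44.296 − 17 = 27.296 days.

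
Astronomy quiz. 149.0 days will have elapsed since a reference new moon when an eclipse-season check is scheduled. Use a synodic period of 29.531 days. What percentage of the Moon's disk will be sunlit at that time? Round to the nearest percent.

2%

Reduce mod P: 149.0 − 5×29.531 = 1.34 d into the current lunation.
Phase angle: θ = 360°·(1.34 d)/(29.531 d) = 16.4°.
With cos θ = 0.959, the lit fraction is (1 − 0.959)/2 ≈ 0.020, so 2%.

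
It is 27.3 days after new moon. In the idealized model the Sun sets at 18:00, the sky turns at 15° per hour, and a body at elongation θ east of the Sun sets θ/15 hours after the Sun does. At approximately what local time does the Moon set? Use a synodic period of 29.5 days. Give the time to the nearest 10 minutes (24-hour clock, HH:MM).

The Moon has covered 27.3/29.5 of its cycle, so θ ≈ 360° × 27.3/29.5 = 333.2°.
Delay after the Sun = 333.2° / (15°/h) ≈ 22.21 h.
18:00 + 22.210 h ≈ 16:13 → 16:10 to the nearest ten minutes.

16:10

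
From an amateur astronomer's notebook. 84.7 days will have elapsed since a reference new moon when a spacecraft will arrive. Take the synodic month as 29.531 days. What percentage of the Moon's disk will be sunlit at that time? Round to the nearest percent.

Reduce mod P: 84.7 − 2×29.531 = 25.64 d into the current lunation.
The Moon has covered 25.64/29.531 of its cycle, so θ ≈ 360° × 25.64/29.531 = 312.5°.
cos 312.5° = 0.676, so f = (1 − 0.676)/2 = 0.162, so 16%.

16%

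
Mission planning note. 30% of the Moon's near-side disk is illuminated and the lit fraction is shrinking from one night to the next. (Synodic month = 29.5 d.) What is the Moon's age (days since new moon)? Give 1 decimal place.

From f = (1 − cos θ)/2: cos θ = 1 − 2×0.30 = 0.400; arccos → 66.4°.
Waning ⇒ past full, so θ = 360° − 66.4° = 293.6°.
At 360°/29.5 d per day, 293.6° corresponds to 24.06 days.

24.1 days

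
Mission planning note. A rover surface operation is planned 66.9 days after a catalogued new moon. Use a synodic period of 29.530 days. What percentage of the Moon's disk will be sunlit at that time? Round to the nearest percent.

Reduce mod P: 66.9 − 2×29.530 = 7.84 d into the current lunation.
The Moon has covered 7.84/29.530 of its cycle, so θ ≈ 360° × 7.84/29.530 = 95.6°.
Illuminated fraction = (1 − cos 95.6°)/2 = (1 − (-0.097))/2 ≈ 0.549, so 55%.

55%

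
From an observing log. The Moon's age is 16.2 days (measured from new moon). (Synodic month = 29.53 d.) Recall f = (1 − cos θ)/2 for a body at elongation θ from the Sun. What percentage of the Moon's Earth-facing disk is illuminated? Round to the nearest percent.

Elongation θ = 360° × 16.2/29.53 ≈ 197.5°.
cos 197.5° = (-0.954), so f = (1 − (-0.954))/2 = 0.977, so 98%.

98%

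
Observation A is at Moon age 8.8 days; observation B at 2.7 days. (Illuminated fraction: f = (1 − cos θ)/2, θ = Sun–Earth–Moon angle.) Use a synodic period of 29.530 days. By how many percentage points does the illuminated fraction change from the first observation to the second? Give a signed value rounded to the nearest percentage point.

-57 pp

First observation: θ = 360°·8.8/29.530 = 107.3°, so f = 0.649.
Second observation: θ = 32.9°, f = 0.080.
Δf = 0.080 − 0.649 = -0.568, i.e. -57 pp.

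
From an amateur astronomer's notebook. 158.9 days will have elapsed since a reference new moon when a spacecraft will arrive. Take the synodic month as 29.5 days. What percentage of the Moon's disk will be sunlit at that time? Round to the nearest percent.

88%

158.9/29.5 = 5.386 lunations, so 5 complete cycles and 11.40 d into the next.
The Moon has covered 11.40/29.5 of its cycle, so θ ≈ 360° × 11.40/29.5 = 139.1°.
With cos θ = (-0.756), the lit fraction is (1 − (-0.756))/2 ≈ 0.878, so 88%.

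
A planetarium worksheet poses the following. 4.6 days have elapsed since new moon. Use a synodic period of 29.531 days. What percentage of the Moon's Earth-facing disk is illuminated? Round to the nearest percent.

The Moon has covered 4.6/29.531 of its cycle, so θ ≈ 360° × 4.6/29.531 = 56.1°.
With cos θ = 0.558, the lit fraction is (1 − 0.558)/2 ≈ 0.221, so 22%.

22%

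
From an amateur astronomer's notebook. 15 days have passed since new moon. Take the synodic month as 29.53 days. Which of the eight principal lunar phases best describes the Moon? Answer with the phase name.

At 15/29.53 of the cycle, θ ≈ 183° — the full moon range.

full moon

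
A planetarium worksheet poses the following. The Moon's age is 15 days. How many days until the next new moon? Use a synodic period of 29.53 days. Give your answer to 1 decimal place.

14.5 days

One full lunation from the last new moon is 29.53 d; remaining = 29.53 − 15 = 14.530 d.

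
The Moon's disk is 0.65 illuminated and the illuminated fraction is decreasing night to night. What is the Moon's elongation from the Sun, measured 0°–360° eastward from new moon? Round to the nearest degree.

cos θ = 1 − 2f = -0.300, giving a principal value of 107.5°.
Since the Moon is past full (waning), take the reflex angle: θ = 360° − 107.5° = 252.5°.

253°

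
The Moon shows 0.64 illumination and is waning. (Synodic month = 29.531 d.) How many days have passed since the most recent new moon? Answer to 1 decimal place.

From f = (1 − cos θ)/2: cos θ = 1 − 2×0.64 = -0.280; arccos → 106.3°.
Since the Moon is past full (waning), take the reflex angle: θ = 360° − 106.3° = 253.7°.
That fraction of the synodic month is 253.7/360 × 29.531 d ≈ 20.81 d.

20.8 days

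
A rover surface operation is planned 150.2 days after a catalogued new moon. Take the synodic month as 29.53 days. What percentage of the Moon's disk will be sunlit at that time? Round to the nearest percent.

7%

150.2 d spans 5 complete synodic months (5 × 29.53 = 147.65 d) plus 2.55 d.
Elongation θ = 360° × 2.55/29.53 ≈ 31.1°.
With cos θ = 0.856, the lit fraction is (1 − 0.856)/2 ≈ 0.072, so 7%.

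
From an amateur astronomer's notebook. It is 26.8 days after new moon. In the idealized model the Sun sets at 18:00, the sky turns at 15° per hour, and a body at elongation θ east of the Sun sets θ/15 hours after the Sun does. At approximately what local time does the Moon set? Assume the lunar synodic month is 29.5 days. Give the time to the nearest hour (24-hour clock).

Phase angle: θ = 360°·(26.8 d)/(29.5 d) = 327.1°.
Delay after the Sun = 327.1° / (15°/h) ≈ 21.80 h.
18:00 + 21.80 h ≈ 15:48 → 16:00 to the nearest hour.

16:00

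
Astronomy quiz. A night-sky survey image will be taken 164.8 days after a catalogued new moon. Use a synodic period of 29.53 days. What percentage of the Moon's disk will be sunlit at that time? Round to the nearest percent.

164.8/29.53 = 5.581 lunations, so 5 complete cycles and 17.15 d into the next.
Phase angle: θ = 360°·(17.15 d)/(29.53 d) = 209.1°.
cos 209.1° = (-0.874), so f = (1 − (-0.874))/2 = 0.937, so 94%.

94%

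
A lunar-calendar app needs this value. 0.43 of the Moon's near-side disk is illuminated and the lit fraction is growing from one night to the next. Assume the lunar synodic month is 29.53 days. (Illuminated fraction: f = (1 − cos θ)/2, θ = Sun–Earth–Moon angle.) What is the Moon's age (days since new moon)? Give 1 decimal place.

cos θ = 1 − 2f = 0.140, giving a principal value of 82.0°.
Waxing ⇒ before full, so θ = 82.0°.
At 360°/29.53 d per day, 82.0° corresponds to 6.72 days.

6.7 days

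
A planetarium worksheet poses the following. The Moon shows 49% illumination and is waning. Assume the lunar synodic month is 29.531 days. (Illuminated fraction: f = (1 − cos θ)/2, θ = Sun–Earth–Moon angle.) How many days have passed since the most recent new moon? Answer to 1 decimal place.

From f = (1 − cos θ)/2: cos θ = 1 − 2×0.49 = 0.020; arccos → 88.9°.
A waning Moon lies in 180°–360°, so θ = 360° − 88.9° = 271.1°.
That fraction of the synodic month is 271.1/360 × 29.531 d ≈ 22.24 d.

22.2 days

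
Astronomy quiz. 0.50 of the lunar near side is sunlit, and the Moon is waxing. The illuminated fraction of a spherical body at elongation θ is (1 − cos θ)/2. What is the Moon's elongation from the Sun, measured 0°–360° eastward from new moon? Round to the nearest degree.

From f = (1 − cos θ)/2: cos θ = 1 − 2×0.50 = 0.000; arccos → 90.0°.
Before full moon the principal value applies: θ = 90.0°.

90°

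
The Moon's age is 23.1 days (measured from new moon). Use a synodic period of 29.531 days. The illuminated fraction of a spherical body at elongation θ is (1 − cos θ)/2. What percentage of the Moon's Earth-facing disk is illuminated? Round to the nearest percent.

Phase angle: θ = 360°·(23.1 d)/(29.531 d) = 281.6°.
With cos θ = 0.201, the lit fraction is (1 − 0.201)/2 ≈ 0.399, so 40%.

40%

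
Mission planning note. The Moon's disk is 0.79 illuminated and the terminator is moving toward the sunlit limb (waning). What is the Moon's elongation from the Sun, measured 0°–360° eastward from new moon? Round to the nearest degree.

235°

Invert f = (1 − cos θ)/2 to get cos θ = 1 − 2(0.79) = -0.580, hence θ₀ = arccos -0.580 = 125.5°.
Since the Moon is past full (waning), take the reflex angle: θ = 360° − 125.5° = 234.5°.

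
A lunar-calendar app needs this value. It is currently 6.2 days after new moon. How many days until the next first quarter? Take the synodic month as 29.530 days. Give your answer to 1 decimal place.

1.2 days

First quarter is 0.25 of the way through the cycle: age 0.25 × 29.530 = 7.383 d.
That is 7.383 − 6.2 = 1.183 days ahead.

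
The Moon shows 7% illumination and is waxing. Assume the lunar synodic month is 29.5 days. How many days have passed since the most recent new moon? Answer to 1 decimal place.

2.5 days

Invert f = (1 − cos θ)/2 to get cos θ = 1 − 2(0.07) = 0.860, hence θ₀ = arccos 0.860 = 30.7°.
The Moon is waxing (0°–180°), so θ = 30.7° directly.
At 360°/29.5 d per day, 30.7° corresponds to 2.51 days.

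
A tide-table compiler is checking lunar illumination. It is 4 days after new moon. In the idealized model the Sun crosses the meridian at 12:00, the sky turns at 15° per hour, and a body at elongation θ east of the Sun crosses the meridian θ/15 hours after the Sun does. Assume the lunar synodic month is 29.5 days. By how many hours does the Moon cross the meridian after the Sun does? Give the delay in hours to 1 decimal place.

Phase angle: θ = 360°·(4 d)/(29.5 d) = 48.8°.
Delay after the Sun = 48.8° / (15°/h) ≈ 3.25 h.
So the Moon crosses the meridian 3.25 h after the Sun.

3.3 h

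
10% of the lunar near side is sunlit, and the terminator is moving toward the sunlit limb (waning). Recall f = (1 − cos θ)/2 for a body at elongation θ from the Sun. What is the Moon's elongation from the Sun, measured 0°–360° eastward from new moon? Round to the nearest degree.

Invert f = (1 − cos θ)/2 to get cos θ = 1 − 2(0.10) = 0.800, hence θ₀ = arccos 0.800 = 36.9°.
Waning ⇒ past full, so θ = 360° − 36.9° = 323.1°.

323°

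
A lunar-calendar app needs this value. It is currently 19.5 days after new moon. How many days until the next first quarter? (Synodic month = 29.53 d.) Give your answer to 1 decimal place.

First quarter occurs at elongation 90°, i.e. at age 29.53 × 90/360 = 7.383 d.
Already past this cycle's first quarter; the next is at 7.383 + 29.53 = 36.913 d, so 36.913 − 19.5 = 17.413 days.

17.4 days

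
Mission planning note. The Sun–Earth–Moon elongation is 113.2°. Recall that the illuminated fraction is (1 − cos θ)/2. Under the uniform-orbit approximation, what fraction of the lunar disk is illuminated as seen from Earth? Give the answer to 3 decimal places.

0.697

f = (1 − cos 113.2°)/2 = (1 − (-0.394))/2 ≈ 0.697.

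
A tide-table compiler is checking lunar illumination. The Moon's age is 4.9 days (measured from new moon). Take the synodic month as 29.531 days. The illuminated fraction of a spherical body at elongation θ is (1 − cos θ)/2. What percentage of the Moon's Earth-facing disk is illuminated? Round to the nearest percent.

Elongation θ = 360° × 4.9/29.531 ≈ 59.7°.
Illuminated fraction = (1 − cos 59.7°)/2 = (1 − 0.504)/2 ≈ 0.248, so 25%.

25%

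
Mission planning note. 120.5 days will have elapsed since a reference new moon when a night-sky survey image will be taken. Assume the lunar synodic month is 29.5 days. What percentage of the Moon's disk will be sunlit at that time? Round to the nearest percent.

7%

120.5 d spans 4 complete synodic months (4 × 29.5 = 118.00 d) plus 2.50 d.
Elongation θ = 360° × 2.50/29.5 ≈ 30.5°.
Illuminated fraction = (1 − cos 30.5°)/2 = (1 − 0.862)/2 ≈ 0.069, so 7%.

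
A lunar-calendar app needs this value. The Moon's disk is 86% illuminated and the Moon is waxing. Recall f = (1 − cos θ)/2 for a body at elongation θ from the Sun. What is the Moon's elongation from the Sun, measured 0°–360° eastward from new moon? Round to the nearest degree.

136°

Invert f = (1 − cos θ)/2 to get cos θ = 1 − 2(0.86) = -0.720, hence θ₀ = arccos -0.720 = 136.1°.
The Moon is waxing (0°–180°), so θ = 136.1° directly.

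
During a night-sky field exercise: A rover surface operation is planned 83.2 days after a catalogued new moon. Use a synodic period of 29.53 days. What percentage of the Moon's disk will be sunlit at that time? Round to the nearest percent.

29%

83.2 d spans 2 complete synodic months (2 × 29.53 = 59.06 d) plus 24.14 d.
Phase angle: θ = 360°·(24.14 d)/(29.53 d) = 294.3°.
cos 294.3° = 0.411, so f = (1 − 0.411)/2 = 0.294, so 29%.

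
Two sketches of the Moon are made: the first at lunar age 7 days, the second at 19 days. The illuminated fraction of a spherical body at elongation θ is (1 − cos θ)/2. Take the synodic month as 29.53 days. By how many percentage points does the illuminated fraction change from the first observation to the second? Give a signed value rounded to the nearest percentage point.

θ₁ = 360° × 7/29.53 = 85.3°, f₁ = (1 − cos θ₁)/2 = 0.459.
θ₂ = 360° × 19/29.53 = 231.6°, f₂ = (1 − cos θ₂)/2 = 0.810.
Change = f₂ − f₁ = +0.351 → +35 percentage points.

+35 pp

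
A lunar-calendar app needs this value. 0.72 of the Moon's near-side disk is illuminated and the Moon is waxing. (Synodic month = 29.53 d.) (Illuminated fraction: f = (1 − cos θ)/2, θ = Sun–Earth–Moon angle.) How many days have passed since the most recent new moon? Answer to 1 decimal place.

cos θ = 1 − 2f = -0.440, giving a principal value of 116.1°.
Before full moon the principal value applies: θ = 116.1°.
Age = 29.53 × 116.1°/360° ≈ 9.52 days.

9.5 days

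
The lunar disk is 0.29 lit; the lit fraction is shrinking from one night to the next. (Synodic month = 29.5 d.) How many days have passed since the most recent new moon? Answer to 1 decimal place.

24.2 days

Invert f = (1 − cos θ)/2 to get cos θ = 1 − 2(0.29) = 0.420, hence θ₀ = arccos 0.420 = 65.2°.
A waning Moon lies in 180°–360°, so θ = 360° − 65.2° = 294.8°.
That fraction of the synodic month is 294.8/360 × 29.5 d ≈ 24.16 d.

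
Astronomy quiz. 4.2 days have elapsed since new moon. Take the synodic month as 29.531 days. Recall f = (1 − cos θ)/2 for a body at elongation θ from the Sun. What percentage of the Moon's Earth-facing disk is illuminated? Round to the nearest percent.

19%

The Moon has covered 4.2/29.531 of its cycle, so θ ≈ 360° × 4.2/29.531 = 51.2°.
cos 51.2° = 0.627, so f = (1 − 0.627)/2 = 0.187, so 19%.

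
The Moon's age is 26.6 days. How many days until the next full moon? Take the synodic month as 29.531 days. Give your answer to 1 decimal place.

17.7 days

Full moon occurs at elongation 180°, i.e. at age 29.531 × 180/360 = 14.765 d.
This lunation's full moon (14.765 d) has passed, so add one period: 44.296 − 26.6 = 17.696 days.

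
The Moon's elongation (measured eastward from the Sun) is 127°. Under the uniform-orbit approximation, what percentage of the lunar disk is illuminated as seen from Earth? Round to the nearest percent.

f = (1 − cos 127°)/2 = (1 − (-0.602))/2 ≈ 0.801, i.e. 80%.

80%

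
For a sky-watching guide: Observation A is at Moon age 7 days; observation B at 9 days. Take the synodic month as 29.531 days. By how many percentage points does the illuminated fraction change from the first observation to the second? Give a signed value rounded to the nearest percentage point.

θ₁ = 360° × 7/29.531 = 85.3°, f₁ = (1 − cos θ₁)/2 = 0.459.
θ₂ = 360° × 9/29.531 = 109.7°, f₂ = (1 − cos θ₂)/2 = 0.669.
Change = f₂ − f₁ = +0.209 → +21 percentage points.

+21 pp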